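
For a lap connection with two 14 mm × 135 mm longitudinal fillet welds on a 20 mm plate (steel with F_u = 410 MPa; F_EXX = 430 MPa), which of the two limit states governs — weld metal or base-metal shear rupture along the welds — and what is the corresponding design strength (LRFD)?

t_e = 0.707 × 14 = 9.898 mm; L = 270 mm.
Weld metal: φR_n = 0.75 × 0.6 × 430 × 9.898 × 270 × 10⁻³ = 517.1 kN.
Base metal (shear rupture): φR_n = 0.75 × 0.6 × 410 × 20 × 270 × 10⁻³ = 996.3 kN.
Governing: weld metal.

φR_n ≈ 517 kN (weld metal governs)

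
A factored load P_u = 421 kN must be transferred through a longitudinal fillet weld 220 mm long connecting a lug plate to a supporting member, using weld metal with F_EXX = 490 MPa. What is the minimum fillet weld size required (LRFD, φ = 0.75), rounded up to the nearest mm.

Total weld length L = 220 mm.
Required throat t_e = P_u / (φ × 0.6 F_EXX × L) = 421 / (0.75 × 0.6 × 490 × 220 × 10⁻³) = 8.679 mm.
Required leg w = t_e / 0.707 = 12.28 mm → use 13 mm.

w = 13 mm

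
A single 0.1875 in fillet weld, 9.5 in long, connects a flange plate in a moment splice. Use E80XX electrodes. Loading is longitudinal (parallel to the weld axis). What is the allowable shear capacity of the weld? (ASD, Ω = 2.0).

E80XX → F_EXX = 80 ksi.
Effective throat t_e = 0.707 × 0.1875 = 0.1326 in.
Total length L = 9.5 in; A_we = 0.1326 × 9.5 = 1.259 in².
F_nw = 0.6 F_EXX = 0.6 × 80 = 48 ksi.
R_n = 48 × 1.259 = 60.45 kip; R_n/Ω = 60.45/2.0 = 30.22 kip.

R_n/Ω ≈ 30.2 kip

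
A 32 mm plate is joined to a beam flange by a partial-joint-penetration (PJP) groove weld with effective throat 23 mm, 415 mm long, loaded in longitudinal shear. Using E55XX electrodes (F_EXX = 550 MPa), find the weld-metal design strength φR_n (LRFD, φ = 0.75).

φR_n ≈ 2360 kN

Effective throat (given) t_e = 23 mm.
A_we = 23 × 415 = 9545 mm².
F_nw = 0.6 F_EXX = 330 MPa.
φR_n = 0.75 × 330 × 9545 × 10⁻³ = 2362 kN.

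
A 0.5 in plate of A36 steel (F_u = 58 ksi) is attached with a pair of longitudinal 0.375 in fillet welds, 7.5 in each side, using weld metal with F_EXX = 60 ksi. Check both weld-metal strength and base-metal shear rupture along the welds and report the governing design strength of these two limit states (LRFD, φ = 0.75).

φR_n ≈ 107 kips (weld metal governs)

t_e = 0.707 × 0.375 = 0.2651 in; L = 15 in.
Weld metal: φR_n = 0.75 × 0.6 × 60 × 0.2651 × 15 = 107.4 kips.
Base metal (shear rupture): φR_n = 0.75 × 0.6 × 58 × 0.5 × 15 = 195.8 kips.
Governing: weld metal.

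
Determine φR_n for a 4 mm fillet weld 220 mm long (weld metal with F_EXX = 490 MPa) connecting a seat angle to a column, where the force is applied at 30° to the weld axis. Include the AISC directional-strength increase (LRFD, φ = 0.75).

t_e = 0.707 × 4 = 2.828 mm; A_we = 2.828 × 220 = 622.2 mm².
Directional factor: 1.0 + 0.5 sin^1.5(30°) = 1.177.
F_nw = 0.6 × 490 × 1.177 = 346 MPa.
φR_n = 0.75 × 346 × 622.2 × 10⁻³ = 161.4 kN.

φR_n ≈ 161 kN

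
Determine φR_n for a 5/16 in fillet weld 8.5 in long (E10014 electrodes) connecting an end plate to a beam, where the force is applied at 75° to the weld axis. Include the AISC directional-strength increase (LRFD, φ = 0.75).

E100XX → F_EXX = 100 ksi.
t_e = 0.707 × 0.3125 = 0.2209 in; A_we = 0.2209 × 8.5 = 1.878 in².
Directional factor: 1.0 + 0.5 sin^1.5(75°) = 1.475.
F_nw = 0.6 × 100 × 1.475 = 88.48 ksi.
φR_n = 0.75 × 88.48 × 1.878 = 124.6 kips.

φR_n ≈ 125 kips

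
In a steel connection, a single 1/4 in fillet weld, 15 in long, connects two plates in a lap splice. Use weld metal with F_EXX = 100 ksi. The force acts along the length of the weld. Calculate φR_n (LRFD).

Effective throat t_e = 0.707 × 0.25 = 0.1767 in.
Total length L = 15 in; A_we = 0.1767 × 15 = 2.651 in².
F_nw = 0.6 F_EXX = 0.6 × 100 = 60 ksi.
φR_n = 0.75 × 60 × 2.651 = 119.3 kips.

φR_n ≈ 119 kips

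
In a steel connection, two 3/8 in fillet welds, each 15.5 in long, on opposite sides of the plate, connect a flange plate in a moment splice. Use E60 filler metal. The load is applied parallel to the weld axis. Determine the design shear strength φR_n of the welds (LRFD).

E60XX → F_EXX = 60 ksi.
Effective throat t_e = 0.707 × 0.375 = 0.2651 in.
Total length L = 31 in; A_we = 0.2651 × 31 = 8.219 in².
F_nw = 0.6 F_EXX = 0.6 × 60 = 36 ksi.
φR_n = 0.75 × 36 × 8.219 = 221.9 kips.

φR_n ≈ 222 kips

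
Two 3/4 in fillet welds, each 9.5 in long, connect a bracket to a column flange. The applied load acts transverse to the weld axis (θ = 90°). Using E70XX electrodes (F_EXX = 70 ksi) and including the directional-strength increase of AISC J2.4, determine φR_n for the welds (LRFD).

φR_n ≈ 476 kips

t_e = 0.707 × 0.75 = 0.5302 in; A_we = 0.5302 × 19 = 10.07 in².
Directional factor: 1.0 + 0.5 sin^1.5(90°) = 1.5.
F_nw = 0.6 × 70 × 1.5 = 63 ksi.
φR_n = 0.75 × 63 × 10.07 = 476 kips.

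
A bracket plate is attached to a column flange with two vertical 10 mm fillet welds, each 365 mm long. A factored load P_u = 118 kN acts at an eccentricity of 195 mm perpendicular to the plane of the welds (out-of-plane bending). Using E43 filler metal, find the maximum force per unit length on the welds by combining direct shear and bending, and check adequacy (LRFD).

f_max ≈ 543 N/mm; adequate

E43XX → F_EXX = 430 MPa.
L_w = 2 × 365 = 730 mm; section modulus (unit throat) S = 2 × L²/6 = 44410 mm².
Direct shear f_v = P/L_w = 118×10³/730 = 161.6 N/mm.
Moment M = P × e = 118×10³ × 195 = 23010000 N·mm; bending f_b = M/S = 518.1 N/mm.
f_max = √(f_v² + f_b²) = √(161.6² + 518.1²) = 542.8 N/mm.
φr_n = 0.75 × 0.6 × 430 × (0.707 × 10) = 1368 N/mm → adequate.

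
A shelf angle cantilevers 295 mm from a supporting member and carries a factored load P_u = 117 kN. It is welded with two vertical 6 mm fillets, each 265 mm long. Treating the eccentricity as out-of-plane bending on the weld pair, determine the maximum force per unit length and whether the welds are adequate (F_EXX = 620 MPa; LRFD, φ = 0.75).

L_w = 2 × 265 = 530 mm; section modulus (unit throat) S = 2 × L²/6 = 23410 mm².
Direct shear f_v = P/L_w = 117×10³/530 = 220.8 N/mm.
Moment M = P × e = 117×10³ × 295 = 34515000 N·mm; bending f_b = M/S = 1474 N/mm.
f_max = √(f_v² + f_b²) = √(220.8² + 1474²) = 1491 N/mm.
φr_n = 0.75 × 0.6 × 620 × (0.707 × 6) = 1184 N/mm → NOT adequate.

f_max ≈ 1490 N/mm; NOT adequate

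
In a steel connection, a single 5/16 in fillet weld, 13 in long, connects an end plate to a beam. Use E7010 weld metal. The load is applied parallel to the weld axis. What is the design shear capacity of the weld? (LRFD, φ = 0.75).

E70XX → F_EXX = 70 ksi.
Effective throat t_e = 0.707 × 0.3125 = 0.2209 in.
Total length L = 13 in; A_we = 0.2209 × 13 = 2.872 in².
F_nw = 0.6 F_EXX = 0.6 × 70 = 42 ksi.
φR_n = 0.75 × 42 × 2.872 = 90.47 kip.

φR_n ≈ 90.5 kip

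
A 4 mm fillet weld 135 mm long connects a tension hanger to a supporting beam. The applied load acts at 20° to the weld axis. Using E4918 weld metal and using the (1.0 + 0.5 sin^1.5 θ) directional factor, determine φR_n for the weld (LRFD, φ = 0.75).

φR_n ≈ 92.6 kN

E49XX → F_EXX = 490 MPa.
t_e = 0.707 × 4 = 2.828 mm; A_we = 2.828 × 135 = 381.8 mm².
Directional factor: 1.0 + 0.5 sin^1.5(20°) = 1.1.
F_nw = 0.6 × 490 × 1.1 = 323.4 MPa.
φR_n = 0.75 × 323.4 × 381.8 × 10⁻³ = 92.6 kN.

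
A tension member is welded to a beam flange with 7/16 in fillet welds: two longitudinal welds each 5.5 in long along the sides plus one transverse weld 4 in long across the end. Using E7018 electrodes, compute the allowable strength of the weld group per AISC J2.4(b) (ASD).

E70XX → F_EXX = 70 ksi.
t_e = 0.707 × 0.4375 = 0.3093 in.
R_nwl = 0.6 × 70 × 0.3093 × 11 = 142.9 kips (longitudinal, 2 welds).
R_nwt = 0.6 × 70 × 0.3093 × 4 = 51.96 kips (transverse, base value).
(i) R_nwl + R_nwt = 194.9 kips; (ii) 0.85 R_nwl + 1.5 R_nwt = 199.4 kips.
R_n = max = 199.4 kips [governs: (ii)]; R_n/Ω = 99.71 kips.

R_n/Ω ≈ 99.7 kips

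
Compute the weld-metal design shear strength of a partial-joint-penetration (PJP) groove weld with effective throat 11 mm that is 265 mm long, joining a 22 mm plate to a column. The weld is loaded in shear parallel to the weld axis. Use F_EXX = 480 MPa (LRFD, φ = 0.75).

φR_n ≈ 630 kN

Effective throat (given) t_e = 11 mm.
A_we = 11 × 265 = 2915 mm².
F_nw = 0.6 F_EXX = 288 MPa.
φR_n = 0.75 × 288 × 2915 × 10⁻³ = 629.6 kN.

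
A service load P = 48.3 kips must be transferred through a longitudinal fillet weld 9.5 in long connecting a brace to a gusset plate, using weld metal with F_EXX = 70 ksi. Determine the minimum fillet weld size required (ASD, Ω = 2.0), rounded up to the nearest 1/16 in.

Total weld length L = 9.5 in.
Required throat t_e = P × Ω / (0.6 F_EXX × L) = 48.3 × 2.0 / (0.6 × 70 × 9.5) = 0.2421 in.
Required leg w = t_e / 0.707 = 0.3424 in → use 3/8 in.

w = 3/8 in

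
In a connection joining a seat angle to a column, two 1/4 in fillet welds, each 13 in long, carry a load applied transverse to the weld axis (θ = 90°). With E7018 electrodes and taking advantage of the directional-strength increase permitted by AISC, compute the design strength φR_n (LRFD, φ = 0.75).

E70XX → F_EXX = 70 ksi.
t_e = 0.707 × 0.25 = 0.1767 in; A_we = 0.1767 × 26 = 4.595 in².
Directional factor: 1.0 + 0.5 sin^1.5(90°) = 1.5.
F_nw = 0.6 × 70 × 1.5 = 63 ksi.
φR_n = 0.75 × 63 × 4.595 = 217.1 kip.

φR_n ≈ 217 kip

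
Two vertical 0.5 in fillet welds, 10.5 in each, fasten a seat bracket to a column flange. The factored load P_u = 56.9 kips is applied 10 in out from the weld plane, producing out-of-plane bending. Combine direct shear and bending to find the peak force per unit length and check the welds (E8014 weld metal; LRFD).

f_max ≈ 15.7 kip/in; NOT adequate

E80XX → F_EXX = 80 ksi.
L_w = 2 × 10.5 = 21 in; section modulus (unit throat) S = 2 × L²/6 = 36.75 in².
Direct shear f_v = P/L_w = 56.9/21 = 2.71 kip/in.
Moment M = P × e = 56.9 × 10 = 569 kip·in; bending f_b = M/S = 15.48 kip/in.
f_max = √(f_v² + f_b²) = √(2.71² + 15.48²) = 15.72 kip/in.
φr_n = 0.75 × 0.6 × 80 × (0.707 × 0.5) = 12.73 kip/in → NOT adequate.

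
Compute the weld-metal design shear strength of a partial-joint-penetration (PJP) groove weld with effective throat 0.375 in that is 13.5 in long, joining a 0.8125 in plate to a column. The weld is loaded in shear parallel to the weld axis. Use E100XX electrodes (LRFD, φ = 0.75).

φR_n ≈ 228 kip

E100XX → F_EXX = 100 ksi.
Effective throat (given) t_e = 0.375 in.
A_we = 0.375 × 13.5 = 5.062 in².
F_nw = 0.6 F_EXX = 60 ksi.
φR_n = 0.75 × 60 × 5.062 = 227.8 kip.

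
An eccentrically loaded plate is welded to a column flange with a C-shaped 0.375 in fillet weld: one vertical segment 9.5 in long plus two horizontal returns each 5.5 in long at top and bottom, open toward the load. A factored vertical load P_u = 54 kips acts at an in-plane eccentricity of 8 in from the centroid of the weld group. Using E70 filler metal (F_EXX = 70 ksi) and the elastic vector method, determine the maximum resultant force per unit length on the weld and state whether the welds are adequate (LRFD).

f_max ≈ 8.9 kip/in; NOT adequate

Total weld length L_w = 20.5 in. Treat welds as unit-width lines.
Centroid: x̄ = 2×5.5×2.75 / 20.5 = 1.476 in from the vertical weld.
Polar moment about centroid: J = I_x + I_y = [9.5³/12 + 2×5.5×4.75²] + [9.5×1.476² + 2(5.5³/12 + 5.5×1.274²)] = 385.9 in³.
Direct shear f_v = P/L_w = 54 / 20.5 = 2.634 kip/in (vertical).
Torsion M = P·e = 54 × 8 = 432 kip·in.
Critical point at (x, y) = (4.024, 4.75) from centroid. f_tx = M·y/J = 5.317 kip/in; f_ty = M·x/J = 4.505 kip/in.
Resultant f_max = √[f_tx² + (f_v + f_ty)²] = √[5.317² + (2.634 + 4.505)²] = 8.902 kip/in.
Capacity per unit length: φr_n = 0.75 × 0.6 × 70 × (0.707 × 0.375) = 8.351 kip/in.
8.902 > 8.351 → NOT adequate.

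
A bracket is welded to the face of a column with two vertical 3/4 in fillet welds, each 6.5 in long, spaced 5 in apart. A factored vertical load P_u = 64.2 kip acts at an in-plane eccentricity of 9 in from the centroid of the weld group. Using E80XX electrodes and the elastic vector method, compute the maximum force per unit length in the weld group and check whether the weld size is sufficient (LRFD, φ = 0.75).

E80XX → F_EXX = 80 ksi.
Total weld length L_w = 13 in. Treat welds as unit-width lines.
Polar moment about centroid: J = 2[d³/12 + d(b/2)²] = 2[6.5³/12 + 6.5×2.5²] = 127 in³.
Direct shear f_v = P/L_w = 64.2 / 13 = 4.938 kip/in (vertical).
Torsion M = P·e = 64.2 × 9 = 577.8 kip·in.
Critical point at (x, y) = (2.5, 3.25) from centroid. f_tx = M·y/J = 14.78 kip/in; f_ty = M·x/J = 11.37 kip/in.
Resultant f_max = √[f_tx² + (f_v + f_ty)²] = √[14.78² + (4.938 + 11.37)²] = 22.01 kip/in.
Capacity per unit length: φr_n = 0.75 × 0.6 × 80 × (0.707 × 0.75) = 19.09 kip/in.
22.01 > 19.09 → NOT adequate.

f_max ≈ 22 kip/in; NOT adequate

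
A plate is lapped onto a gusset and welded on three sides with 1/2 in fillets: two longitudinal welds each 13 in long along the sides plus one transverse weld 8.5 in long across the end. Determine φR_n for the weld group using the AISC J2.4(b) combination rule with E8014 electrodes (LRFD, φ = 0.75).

φR_n ≈ 444 kip

E80XX → F_EXX = 80 ksi.
t_e = 0.707 × 0.5 = 0.3535 in.
R_nwl = 0.6 × 80 × 0.3535 × 26 = 441.2 kip (longitudinal, 2 welds).
R_nwt = 0.6 × 80 × 0.3535 × 8.5 = 144.2 kip (transverse, base value).
(i) R_nwl + R_nwt = 585.4 kip; (ii) 0.85 R_nwl + 1.5 R_nwt = 591.3 kip.
R_n = max = 591.3 kip [governs: (ii)]; φR_n = 443.5 kip.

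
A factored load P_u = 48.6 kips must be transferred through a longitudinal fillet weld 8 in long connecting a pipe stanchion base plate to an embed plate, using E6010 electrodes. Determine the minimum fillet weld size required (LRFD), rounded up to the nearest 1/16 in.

w = 3/8 in

E60XX → F_EXX = 60 ksi.
Total weld length L = 8 in.
Required throat t_e = P_u / (φ × 0.6 F_EXX × L) = 48.6 / (0.75 × 0.6 × 60 × 8) = 0.225 in.
Required leg w = t_e / 0.707 = 0.3182 in → use 3/8 in.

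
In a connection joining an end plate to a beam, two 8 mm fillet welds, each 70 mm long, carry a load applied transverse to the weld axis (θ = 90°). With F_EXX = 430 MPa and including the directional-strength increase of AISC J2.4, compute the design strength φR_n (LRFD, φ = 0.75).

t_e = 0.707 × 8 = 5.656 mm; A_we = 5.656 × 140 = 791.8 mm².
Directional factor: 1.0 + 0.5 sin^1.5(90°) = 1.5.
F_nw = 0.6 × 430 × 1.5 = 387 MPa.
φR_n = 0.75 × 387 × 791.8 × 10⁻³ = 229.8 kN.

φR_n ≈ 230 kN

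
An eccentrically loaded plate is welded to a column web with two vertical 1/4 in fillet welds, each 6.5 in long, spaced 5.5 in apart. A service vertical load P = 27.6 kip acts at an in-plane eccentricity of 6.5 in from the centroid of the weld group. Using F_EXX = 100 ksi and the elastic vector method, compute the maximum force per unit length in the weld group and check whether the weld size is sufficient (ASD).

f_max ≈ 6.87 kip/in; NOT adequate

Total weld length L_w = 13 in. Treat welds as unit-width lines.
Polar moment about centroid: J = 2[d³/12 + d(b/2)²] = 2[6.5³/12 + 6.5×2.75²] = 144.1 in³.
Direct shear f_v = P/L_w = 27.6 / 13 = 2.123 kip/in (vertical).
Torsion M = P·e = 27.6 × 6.5 = 179.4 kip·in.
Critical point at (x, y) = (2.75, 3.25) from centroid. f_tx = M·y/J = 4.047 kip/in; f_ty = M·x/J = 3.424 kip/in.
Resultant f_max = √[f_tx² + (f_v + f_ty)²] = √[4.047² + (2.123 + 3.424)²] = 6.866 kip/in.
Capacity per unit length: r_n/Ω = (1/2.0) × 0.6 × 100 × (0.707 × 0.25) = 5.302 kip/in.
6.866 > 5.302 → NOT adequate.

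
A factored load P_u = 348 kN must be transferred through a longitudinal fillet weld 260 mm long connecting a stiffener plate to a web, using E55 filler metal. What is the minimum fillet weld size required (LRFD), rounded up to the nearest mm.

w = 8 mm

E55XX → F_EXX = 550 MPa.
Total weld length L = 260 mm.
Required throat t_e = P_u / (φ × 0.6 F_EXX × L) = 348 / (0.75 × 0.6 × 550 × 260 × 10⁻³) = 5.408 mm.
Required leg w = t_e / 0.707 = 7.649 mm → use 8 mm.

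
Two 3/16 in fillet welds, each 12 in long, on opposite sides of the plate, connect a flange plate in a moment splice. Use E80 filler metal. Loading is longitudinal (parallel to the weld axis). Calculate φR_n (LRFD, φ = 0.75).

φR_n ≈ 115 kip

E80XX → F_EXX = 80 ksi.
Effective throat t_e = 0.707 × 0.1875 = 0.1326 in.
Total length L = 24 in; A_we = 0.1326 × 24 = 3.181 in².
F_nw = 0.6 F_EXX = 0.6 × 80 = 48 ksi.
φR_n = 0.75 × 48 × 3.181 = 114.5 kip.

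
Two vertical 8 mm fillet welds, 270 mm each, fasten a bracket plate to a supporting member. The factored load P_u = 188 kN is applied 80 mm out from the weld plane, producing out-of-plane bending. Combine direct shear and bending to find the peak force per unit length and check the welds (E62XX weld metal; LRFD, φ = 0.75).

E62XX → F_EXX = 620 MPa.
L_w = 2 × 270 = 540 mm; section modulus (unit throat) S = 2 × L²/6 = 24300 mm².
Direct shear f_v = P/L_w = 188×10³/540 = 348.1 N/mm.
Moment M = P × e = 188×10³ × 80 = 15040000 N·mm; bending f_b = M/S = 618.9 N/mm.
f_max = √(f_v² + f_b²) = √(348.1² + 618.9²) = 710.1 N/mm.
φr_n = 0.75 × 0.6 × 620 × (0.707 × 8) = 1578 N/mm → adequate.

f_max ≈ 710 N/mm; adequate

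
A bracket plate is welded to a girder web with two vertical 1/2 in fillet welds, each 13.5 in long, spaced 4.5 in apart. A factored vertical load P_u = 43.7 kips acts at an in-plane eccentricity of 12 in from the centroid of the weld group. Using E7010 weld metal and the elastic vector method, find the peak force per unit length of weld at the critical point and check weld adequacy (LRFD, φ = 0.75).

f_max ≈ 7.5 kip/in; adequate

E70XX → F_EXX = 70 ksi.
Total weld length L_w = 27 in. Treat welds as unit-width lines.
Polar moment about centroid: J = 2[d³/12 + d(b/2)²] = 2[13.5³/12 + 13.5×2.25²] = 546.8 in³.
Direct shear f_v = P/L_w = 43.7 / 27 = 1.619 kip/in (vertical).
Torsion M = P·e = 43.7 × 12 = 524.4 kip·in.
Critical point at (x, y) = (2.25, 6.75) from centroid. f_tx = M·y/J = 6.474 kip/in; f_ty = M·x/J = 2.158 kip/in.
Resultant f_max = √[f_tx² + (f_v + f_ty)²] = √[6.474² + (1.619 + 2.158)²] = 7.495 kip/in.
Capacity per unit length: φr_n = 0.75 × 0.6 × 70 × (0.707 × 0.5) = 11.14 kip/in.
7.495 ≤ 11.14 → adequate.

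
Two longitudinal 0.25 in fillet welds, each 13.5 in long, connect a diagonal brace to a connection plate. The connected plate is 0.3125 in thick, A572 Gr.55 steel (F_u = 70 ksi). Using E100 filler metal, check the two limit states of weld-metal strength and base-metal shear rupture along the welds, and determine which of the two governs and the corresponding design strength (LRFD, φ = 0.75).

E100XX → F_EXX = 100 ksi.
t_e = 0.707 × 0.25 = 0.1767 in; L = 27 in.
Weld metal: φR_n = 0.75 × 0.6 × 100 × 0.1767 × 27 = 214.8 kips.
Base metal (shear rupture): φR_n = 0.75 × 0.6 × 70 × 0.3125 × 27 = 265.8 kips.
Governing: weld metal.

φR_n ≈ 215 kips (weld metal governs)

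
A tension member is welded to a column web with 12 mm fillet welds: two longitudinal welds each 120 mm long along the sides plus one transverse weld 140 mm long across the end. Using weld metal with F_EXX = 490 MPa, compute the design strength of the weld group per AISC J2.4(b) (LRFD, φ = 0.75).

φR_n ≈ 774 kN

t_e = 0.707 × 12 = 8.484 mm.
R_nwl = 0.6 × 490 × 8.484 × 240 × 10⁻³ = 598.6 kN (longitudinal, 2 welds).
R_nwt = 0.6 × 490 × 8.484 × 140 × 10⁻³ = 349.2 kN (transverse, base value).
(i) R_nwl + R_nwt = 947.8 kN; (ii) 0.85 R_nwl + 1.5 R_nwt = 1033 kN.
R_n = max = 1033 kN [governs: (ii)]; φR_n = 774.5 kN.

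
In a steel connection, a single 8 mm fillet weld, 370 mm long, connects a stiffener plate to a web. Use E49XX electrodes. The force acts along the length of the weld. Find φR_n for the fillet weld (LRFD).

E49XX → F_EXX = 490 MPa.
Effective throat t_e = 0.707 × 8 = 5.656 mm.
Total length L = 370 mm; A_we = 5.656 × 370 = 2093 mm².
F_nw = 0.6 F_EXX = 0.6 × 490 = 294 MPa.
φR_n = 0.75 × 294 × 2093 × 10⁻³ = 461.4 kN.

φR_n ≈ 461 kN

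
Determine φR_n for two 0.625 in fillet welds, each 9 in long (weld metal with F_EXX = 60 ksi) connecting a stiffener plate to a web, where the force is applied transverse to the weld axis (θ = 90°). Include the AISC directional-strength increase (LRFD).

φR_n ≈ 322 kips

t_e = 0.707 × 0.625 = 0.4419 in; A_we = 0.4419 × 18 = 7.954 in².
Directional factor: 1.0 + 0.5 sin^1.5(90°) = 1.5.
F_nw = 0.6 × 60 × 1.5 = 54 ksi.
φR_n = 0.75 × 54 × 7.954 = 322.1 kips.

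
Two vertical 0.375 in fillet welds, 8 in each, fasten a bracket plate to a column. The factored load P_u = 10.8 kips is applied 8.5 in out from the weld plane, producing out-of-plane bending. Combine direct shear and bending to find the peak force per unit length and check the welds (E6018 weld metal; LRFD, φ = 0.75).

E60XX → F_EXX = 60 ksi.
L_w = 2 × 8 = 16 in; section modulus (unit throat) S = 2 × L²/6 = 21.33 in².
Direct shear f_v = P/L_w = 10.8/16 = 0.675 kip/in.
Moment M = P × e = 10.8 × 8.5 = 91.8 kip·in; bending f_b = M/S = 4.303 kip/in.
f_max = √(f_v² + f_b²) = √(0.675² + 4.303²) = 4.356 kip/in.
φr_n = 0.75 × 0.6 × 60 × (0.707 × 0.375) = 7.158 kip/in → adequate.

f_max ≈ 4.36 kip/in; adequate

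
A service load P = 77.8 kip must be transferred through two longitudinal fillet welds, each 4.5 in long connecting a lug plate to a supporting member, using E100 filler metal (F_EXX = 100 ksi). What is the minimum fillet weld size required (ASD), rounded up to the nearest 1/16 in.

w = 7/16 in

Total weld length L = 9 in.
Required throat t_e = P × Ω / (0.6 F_EXX × L) = 77.8 × 2.0 / (0.6 × 100 × 9) = 0.2881 in.
Required leg w = t_e / 0.707 = 0.4076 in → use 7/16 in.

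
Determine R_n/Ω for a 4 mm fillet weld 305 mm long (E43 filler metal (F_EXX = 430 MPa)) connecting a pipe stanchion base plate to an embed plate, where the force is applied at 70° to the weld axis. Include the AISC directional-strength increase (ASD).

R_n/Ω ≈ 162 kN

t_e = 0.707 × 4 = 2.828 mm; A_we = 2.828 × 305 = 862.5 mm².
Directional factor: 1.0 + 0.5 sin^1.5(70°) = 1.455.
F_nw = 0.6 × 430 × 1.455 = 375.5 MPa.
R_n/Ω = (375.5 × 862.5) / 2.0 × 10⁻³ = 161.9 kN.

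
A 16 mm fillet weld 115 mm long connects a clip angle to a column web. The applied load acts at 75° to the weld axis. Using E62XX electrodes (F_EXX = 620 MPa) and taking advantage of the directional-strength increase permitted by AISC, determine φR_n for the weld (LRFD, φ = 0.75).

t_e = 0.707 × 16 = 11.31 mm; A_we = 11.31 × 115 = 1301 mm².
Directional factor: 1.0 + 0.5 sin^1.5(75°) = 1.475.
F_nw = 0.6 × 620 × 1.475 = 548.6 MPa.
φR_n = 0.75 × 548.6 × 1301 × 10⁻³ = 535.2 kN.

φR_n ≈ 535 kN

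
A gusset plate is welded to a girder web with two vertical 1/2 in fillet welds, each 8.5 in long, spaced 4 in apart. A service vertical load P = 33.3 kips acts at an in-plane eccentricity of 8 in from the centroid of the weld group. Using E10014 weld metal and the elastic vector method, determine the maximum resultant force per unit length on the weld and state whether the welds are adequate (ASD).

E100XX → F_EXX = 100 ksi.
Total weld length L_w = 17 in. Treat welds as unit-width lines.
Polar moment about centroid: J = 2[d³/12 + d(b/2)²] = 2[8.5³/12 + 8.5×2²] = 170.4 in³.
Direct shear f_v = P/L_w = 33.3 / 17 = 1.959 kip/in (vertical).
Torsion M = P·e = 33.3 × 8 = 266.4 kip·in.
Critical point at (x, y) = (2, 4.25) from centroid. f_tx = M·y/J = 6.646 kip/in; f_ty = M·x/J = 3.128 kip/in.
Resultant f_max = √[f_tx² + (f_v + f_ty)²] = √[6.646² + (1.959 + 3.128)²] = 8.369 kip/in.
Capacity per unit length: r_n/Ω = (1/2.0) × 0.6 × 100 × (0.707 × 0.5) = 10.6 kip/in.
8.369 ≤ 10.6 → adequate.

f_max ≈ 8.37 kip/in; adequate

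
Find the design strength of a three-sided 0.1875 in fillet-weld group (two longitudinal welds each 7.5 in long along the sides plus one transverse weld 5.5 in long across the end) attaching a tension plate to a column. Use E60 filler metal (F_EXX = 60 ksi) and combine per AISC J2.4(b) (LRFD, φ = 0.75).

t_e = 0.707 × 0.1875 = 0.1326 in.
R_nwl = 0.6 × 60 × 0.1326 × 15 = 71.58 kip (longitudinal, 2 welds).
R_nwt = 0.6 × 60 × 0.1326 × 5.5 = 26.25 kip (transverse, base value).
(i) R_nwl + R_nwt = 97.83 kip; (ii) 0.85 R_nwl + 1.5 R_nwt = 100.2 kip.
R_n = max = 100.2 kip [governs: (ii)]; φR_n = 75.16 kip.

φR_n ≈ 75.2 kip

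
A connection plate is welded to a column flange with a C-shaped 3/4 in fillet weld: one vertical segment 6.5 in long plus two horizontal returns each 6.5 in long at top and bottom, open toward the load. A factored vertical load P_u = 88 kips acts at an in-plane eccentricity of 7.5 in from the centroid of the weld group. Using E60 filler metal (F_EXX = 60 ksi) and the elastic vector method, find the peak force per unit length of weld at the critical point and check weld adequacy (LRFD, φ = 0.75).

f_max ≈ 18 kip/in; NOT adequate

Total weld length L_w = 19.5 in. Treat welds as unit-width lines.
Centroid: x̄ = 2×6.5×3.25 / 19.5 = 2.167 in from the vertical weld.
Polar moment about centroid: J = I_x + I_y = [6.5³/12 + 2×6.5×3.25²] + [6.5×2.167² + 2(6.5³/12 + 6.5×1.083²)] = 251.7 in³.
Direct shear f_v = P/L_w = 88 / 19.5 = 4.513 kip/in (vertical).
Torsion M = P·e = 88 × 7.5 = 660 kip·in.
Critical point at (x, y) = (4.333, 3.25) from centroid. f_tx = M·y/J = 8.521 kip/in; f_ty = M·x/J = 11.36 kip/in.
Resultant f_max = √[f_tx² + (f_v + f_ty)²] = √[8.521² + (4.513 + 11.36)²] = 18.02 kip/in.
Capacity per unit length: φr_n = 0.75 × 0.6 × 60 × (0.707 × 0.75) = 14.32 kip/in.
18.02 > 14.32 → NOT adequate.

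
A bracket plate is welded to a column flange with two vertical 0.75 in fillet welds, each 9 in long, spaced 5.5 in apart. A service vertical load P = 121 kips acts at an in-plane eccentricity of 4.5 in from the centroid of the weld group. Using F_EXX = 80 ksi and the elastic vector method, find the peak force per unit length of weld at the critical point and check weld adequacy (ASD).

Total weld length L_w = 18 in. Treat welds as unit-width lines.
Polar moment about centroid: J = 2[d³/12 + d(b/2)²] = 2[9³/12 + 9×2.75²] = 257.6 in³.
Direct shear f_v = P/L_w = 121 / 18 = 6.722 kip/in (vertical).
Torsion M = P·e = 121 × 4.5 = 544.5 kip·in.
Critical point at (x, y) = (2.75, 4.5) from centroid. f_tx = M·y/J = 9.511 kip/in; f_ty = M·x/J = 5.812 kip/in.
Resultant f_max = √[f_tx² + (f_v + f_ty)²] = √[9.511² + (6.722 + 5.812)²] = 15.73 kip/in.
Capacity per unit length: r_n/Ω = (1/2.0) × 0.6 × 80 × (0.707 × 0.75) = 12.73 kip/in.
15.73 > 12.73 → NOT adequate.

f_max ≈ 15.7 kip/in; NOT adequate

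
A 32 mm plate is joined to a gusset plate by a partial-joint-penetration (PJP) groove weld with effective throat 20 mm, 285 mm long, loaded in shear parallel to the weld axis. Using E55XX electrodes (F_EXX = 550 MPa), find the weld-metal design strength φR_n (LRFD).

Effective throat (given) t_e = 20 mm.
A_we = 20 × 285 = 5700 mm².
F_nw = 0.6 F_EXX = 330 MPa.
φR_n = 0.75 × 330 × 5700 × 10⁻³ = 1411 kN.

φR_n ≈ 1410 kN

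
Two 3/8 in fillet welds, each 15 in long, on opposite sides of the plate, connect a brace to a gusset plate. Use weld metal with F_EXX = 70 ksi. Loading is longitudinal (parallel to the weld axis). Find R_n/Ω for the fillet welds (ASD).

R_n/Ω ≈ 167 kips

Effective throat t_e = 0.707 × 0.375 = 0.2651 in.
Total length L = 30 in; A_we = 0.2651 × 30 = 7.954 in².
F_nw = 0.6 F_EXX = 0.6 × 70 = 42 ksi.
R_n = 42 × 7.954 = 334.1 kips; R_n/Ω = 334.1/2.0 = 167 kips.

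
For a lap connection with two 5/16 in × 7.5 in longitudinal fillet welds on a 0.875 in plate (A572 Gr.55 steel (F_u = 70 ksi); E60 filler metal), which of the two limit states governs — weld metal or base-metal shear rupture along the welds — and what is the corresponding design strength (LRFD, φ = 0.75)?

E60XX → F_EXX = 60 ksi.
t_e = 0.707 × 0.3125 = 0.2209 in; L = 15 in.
Weld metal: φR_n = 0.75 × 0.6 × 60 × 0.2209 × 15 = 89.48 kip.
Base metal (shear rupture): φR_n = 0.75 × 0.6 × 70 × 0.875 × 15 = 413.4 kip.
Governing: weld metal.

φR_n ≈ 89.5 kip (weld metal governs)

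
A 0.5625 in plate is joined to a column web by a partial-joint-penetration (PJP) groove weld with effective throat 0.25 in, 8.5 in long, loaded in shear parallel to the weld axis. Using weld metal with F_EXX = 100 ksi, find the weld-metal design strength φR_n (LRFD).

Effective throat (given) t_e = 0.25 in.
A_we = 0.25 × 8.5 = 2.125 in².
F_nw = 0.6 F_EXX = 60 ksi.
φR_n = 0.75 × 60 × 2.125 = 95.62 kips.

φR_n ≈ 95.6 kips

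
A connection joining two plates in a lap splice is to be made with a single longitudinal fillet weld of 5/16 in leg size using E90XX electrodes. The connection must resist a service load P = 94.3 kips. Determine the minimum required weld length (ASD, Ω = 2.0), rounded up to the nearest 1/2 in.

E90XX → F_EXX = 90 ksi.
Throat t_e = 0.707 × 0.3125 = 0.2209 in.
r_n/Ω = (0.6 × 90 × 0.2209) / 2.0 = 5.965 kip/in.
L_req = P / (r_n/Ω) = 94.3 / 5.965 = 15.81 in total.
Round up → use L = 16 in.

L = 16 in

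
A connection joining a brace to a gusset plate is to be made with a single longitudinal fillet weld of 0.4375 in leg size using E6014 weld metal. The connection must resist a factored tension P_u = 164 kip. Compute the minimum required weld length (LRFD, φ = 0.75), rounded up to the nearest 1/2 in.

L = 20 in

E60XX → F_EXX = 60 ksi.
Throat t_e = 0.707 × 0.4375 = 0.3093 in.
φr_n = 0.75 × 0.6 × 60 × 0.3093 = 8.351 kip/in.
L_req = P_u / φr_n = 164 / 8.351 = 19.64 in total.
Round up → use L = 20 in.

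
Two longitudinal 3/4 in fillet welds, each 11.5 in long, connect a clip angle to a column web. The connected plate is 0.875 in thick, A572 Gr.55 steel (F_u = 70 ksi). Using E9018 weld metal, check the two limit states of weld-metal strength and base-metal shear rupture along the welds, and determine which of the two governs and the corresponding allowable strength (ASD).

R_n/Ω ≈ 329 kip (weld metal governs)

E90XX → F_EXX = 90 ksi.
t_e = 0.707 × 0.75 = 0.5302 in; L = 23 in.
Weld metal: R_n/Ω = (1/2.0) × 0.6 × 90 × 0.5302 × 23 = 329.3 kip.
Base metal (shear rupture): R_n/Ω = (1/2.0) × 0.6 × 70 × 0.875 × 23 = 422.6 kip.
Governing: weld metal.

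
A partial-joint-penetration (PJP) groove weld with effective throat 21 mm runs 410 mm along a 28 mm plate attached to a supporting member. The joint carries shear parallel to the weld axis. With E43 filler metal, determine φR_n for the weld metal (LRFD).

φR_n ≈ 1670 kN

E43XX → F_EXX = 430 MPa.
Effective throat (given) t_e = 21 mm.
A_we = 21 × 410 = 8610 mm².
F_nw = 0.6 F_EXX = 258 MPa.
φR_n = 0.75 × 258 × 8610 × 10⁻³ = 1666 kN.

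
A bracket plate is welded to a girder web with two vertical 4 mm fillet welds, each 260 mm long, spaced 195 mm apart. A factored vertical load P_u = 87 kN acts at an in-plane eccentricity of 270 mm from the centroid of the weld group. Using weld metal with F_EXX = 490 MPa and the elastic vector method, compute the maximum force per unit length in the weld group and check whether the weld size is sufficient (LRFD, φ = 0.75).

Total weld length L_w = 520 mm. Treat welds as unit-width lines.
Polar moment about centroid: J = 2[d³/12 + d(b/2)²] = 2[260³/12 + 260×97.5²] = 7873000 mm³.
Direct shear f_v = P/L_w = 87×10³ / 520 = 167.3 N/mm (vertical).
Torsion M = P·e = 87×10³ × 270 = 23490000 N·mm.
Critical point at (x, y) = (97.5, 130) from centroid. f_tx = M·y/J = 387.9 N/mm; f_ty = M·x/J = 290.9 N/mm.
Resultant f_max = √[f_tx² + (f_v + f_ty)²] = √[387.9² + (167.3 + 290.9)²] = 600.4 N/mm.
Capacity per unit length: φr_n = 0.75 × 0.6 × 490 × (0.707 × 4) = 623.6 N/mm.
600.4 ≤ 623.6 → adequate.

f_max ≈ 600 N/mm; adequate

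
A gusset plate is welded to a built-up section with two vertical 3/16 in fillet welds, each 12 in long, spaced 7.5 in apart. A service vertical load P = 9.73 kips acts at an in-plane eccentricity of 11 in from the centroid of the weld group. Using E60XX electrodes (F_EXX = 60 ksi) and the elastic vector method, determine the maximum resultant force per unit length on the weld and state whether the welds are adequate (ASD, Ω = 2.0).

f_max ≈ 1.47 kip/in; adequate

Total weld length L_w = 24 in. Treat welds as unit-width lines.
Polar moment about centroid: J = 2[d³/12 + d(b/2)²] = 2[12³/12 + 12×3.75²] = 625.5 in³.
Direct shear f_v = P/L_w = 9.73 / 24 = 0.4054 kip/in (vertical).
Torsion M = P·e = 9.73 × 11 = 107.03 kip·in.
Critical point at (x, y) = (3.75, 6) from centroid. f_tx = M·y/J = 1.027 kip/in; f_ty = M·x/J = 0.6417 kip/in.
Resultant f_max = √[f_tx² + (f_v + f_ty)²] = √[1.027² + (0.4054 + 0.6417)²] = 1.466 kip/in.
Capacity per unit length: r_n/Ω = (1/2.0) × 0.6 × 60 × (0.707 × 0.1875) = 2.386 kip/in.
1.466 ≤ 2.386 → adequate.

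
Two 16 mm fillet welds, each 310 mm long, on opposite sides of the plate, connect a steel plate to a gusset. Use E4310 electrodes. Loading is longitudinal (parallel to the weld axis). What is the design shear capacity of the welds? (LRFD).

E43XX → F_EXX = 430 MPa.
Effective throat t_e = 0.707 × 16 = 11.31 mm.
Total length L = 620 mm; A_we = 11.31 × 620 = 7013 mm².
F_nw = 0.6 F_EXX = 0.6 × 430 = 258 MPa.
φR_n = 0.75 × 258 × 7013 × 10⁻³ = 1357 kN.

φR_n ≈ 1360 kN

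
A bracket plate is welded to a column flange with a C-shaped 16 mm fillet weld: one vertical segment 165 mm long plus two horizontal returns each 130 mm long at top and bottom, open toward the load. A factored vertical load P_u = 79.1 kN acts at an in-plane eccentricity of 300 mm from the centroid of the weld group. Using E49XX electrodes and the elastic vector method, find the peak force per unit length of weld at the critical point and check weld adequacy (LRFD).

f_max ≈ 1130 N/mm; adequate

E49XX → F_EXX = 490 MPa.
Total weld length L_w = 425 mm. Treat welds as unit-width lines.
Centroid: x̄ = 2×130×65 / 425 = 39.76 mm from the vertical weld.
Polar moment about centroid: J = I_x + I_y = [165³/12 + 2×130×82.5²] + [165×39.76² + 2(130³/12 + 130×25.24²)] = 2937000 mm³.
Direct shear f_v = P/L_w = 79.1×10³ / 425 = 186.1 N/mm (vertical).
Torsion M = P·e = 79.1×10³ × 300 = 23730000 N·mm.
Critical point at (x, y) = (90.24, 82.5) from centroid. f_tx = M·y/J = 666.7 N/mm; f_ty = M·x/J = 729.2 N/mm.
Resultant f_max = √[f_tx² + (f_v + f_ty)²] = √[666.7² + (186.1 + 729.2)²] = 1132 N/mm.
Capacity per unit length: φr_n = 0.75 × 0.6 × 490 × (0.707 × 16) = 2494 N/mm.
1132 ≤ 2494 → adequate.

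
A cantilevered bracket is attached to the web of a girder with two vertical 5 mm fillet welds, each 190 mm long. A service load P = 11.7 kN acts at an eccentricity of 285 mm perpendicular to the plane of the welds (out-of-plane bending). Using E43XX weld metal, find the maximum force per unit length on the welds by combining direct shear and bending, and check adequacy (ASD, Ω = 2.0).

E43XX → F_EXX = 430 MPa.
L_w = 2 × 190 = 380 mm; section modulus (unit throat) S = 2 × L²/6 = 12030 mm².
Direct shear f_v = P/L_w = 11.7×10³/380 = 30.79 N/mm.
Moment M = P × e = 11.7×10³ × 285 = 3334500 N·mm; bending f_b = M/S = 277.1 N/mm.
f_max = √(f_v² + f_b²) = √(30.79² + 277.1²) = 278.8 N/mm.
r_n/Ω = (1/2.0) × 0.6 × 430 × (0.707 × 5) = 456 N/mm → adequate.

f_max ≈ 279 N/mm; adequate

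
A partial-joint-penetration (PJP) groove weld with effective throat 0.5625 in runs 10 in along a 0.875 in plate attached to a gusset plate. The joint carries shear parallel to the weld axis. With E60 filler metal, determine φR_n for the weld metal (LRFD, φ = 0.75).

φR_n ≈ 152 kip

E60XX → F_EXX = 60 ksi.
Effective throat (given) t_e = 0.5625 in.
A_we = 0.5625 × 10 = 5.625 in².
F_nw = 0.6 F_EXX = 36 ksi.
φR_n = 0.75 × 36 × 5.625 = 151.9 kip.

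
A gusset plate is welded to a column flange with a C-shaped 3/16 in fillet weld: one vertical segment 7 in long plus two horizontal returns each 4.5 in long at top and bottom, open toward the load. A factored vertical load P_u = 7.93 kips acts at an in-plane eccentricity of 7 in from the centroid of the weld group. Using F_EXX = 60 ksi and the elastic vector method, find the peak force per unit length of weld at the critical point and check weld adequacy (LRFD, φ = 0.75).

f_max ≈ 1.89 kip/in; adequate

Total weld length L_w = 16 in. Treat welds as unit-width lines.
Centroid: x̄ = 2×4.5×2.25 / 16 = 1.266 in from the vertical weld.
Polar moment about centroid: J = I_x + I_y = [7³/12 + 2×4.5×3.5²] + [7×1.266² + 2(4.5³/12 + 4.5×0.9844²)] = 174 in³.
Direct shear f_v = P/L_w = 7.93 / 16 = 0.4956 kip/in (vertical).
Torsion M = P·e = 7.93 × 7 = 55.51 kip·in.
Critical point at (x, y) = (3.234, 3.5) from centroid. f_tx = M·y/J = 1.117 kip/in; f_ty = M·x/J = 1.032 kip/in.
Resultant f_max = √[f_tx² + (f_v + f_ty)²] = √[1.117² + (0.4956 + 1.032)²] = 1.892 kip/in.
Capacity per unit length: φr_n = 0.75 × 0.6 × 60 × (0.707 × 0.1875) = 3.579 kip/in.
1.892 ≤ 3.579 → adequate.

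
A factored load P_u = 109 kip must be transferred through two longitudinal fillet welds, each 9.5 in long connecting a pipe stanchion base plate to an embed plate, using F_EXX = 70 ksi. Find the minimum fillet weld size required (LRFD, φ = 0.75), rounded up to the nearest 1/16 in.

Total weld length L = 19 in.
Required throat t_e = P_u / (φ × 0.6 F_EXX × L) = 109 / (0.75 × 0.6 × 70 × 19) = 0.1821 in.
Required leg w = t_e / 0.707 = 0.2576 in → use 5/16 in.

w = 5/16 in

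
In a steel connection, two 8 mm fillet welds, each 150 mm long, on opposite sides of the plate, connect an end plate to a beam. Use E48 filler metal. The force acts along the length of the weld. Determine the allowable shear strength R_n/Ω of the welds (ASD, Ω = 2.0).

E48XX → F_EXX = 480 MPa.
Effective throat t_e = 0.707 × 8 = 5.656 mm.
Total length L = 300 mm; A_we = 5.656 × 300 = 1697 mm².
F_nw = 0.6 F_EXX = 0.6 × 480 = 288 MPa.
R_n = 288 × 1697 × 10⁻³ = 488.7 kN; R_n/Ω = 488.7/2.0 = 244.3 kN.

R_n/Ω ≈ 244 kN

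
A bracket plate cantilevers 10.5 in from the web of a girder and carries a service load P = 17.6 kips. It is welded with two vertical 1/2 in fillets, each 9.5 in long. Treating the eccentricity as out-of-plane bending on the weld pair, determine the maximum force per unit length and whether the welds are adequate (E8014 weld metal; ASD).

f_max ≈ 6.21 kip/in; adequate

E80XX → F_EXX = 80 ksi.
L_w = 2 × 9.5 = 19 in; section modulus (unit throat) S = 2 × L²/6 = 30.08 in².
Direct shear f_v = P/L_w = 17.6/19 = 0.9263 kip/in.
Moment M = P × e = 17.6 × 10.5 = 184.8 kip·in; bending f_b = M/S = 6.143 kip/in.
f_max = √(f_v² + f_b²) = √(0.9263² + 6.143²) = 6.212 kip/in.
r_n/Ω = (1/2.0) × 0.6 × 80 × (0.707 × 0.5) = 8.484 kip/in → adequate.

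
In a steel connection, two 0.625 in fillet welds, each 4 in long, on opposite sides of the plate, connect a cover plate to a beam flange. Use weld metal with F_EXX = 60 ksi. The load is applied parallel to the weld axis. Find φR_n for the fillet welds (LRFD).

Effective throat t_e = 0.707 × 0.625 = 0.4419 in.
Total length L = 8 in; A_we = 0.4419 × 8 = 3.535 in².
F_nw = 0.6 F_EXX = 0.6 × 60 = 36 ksi.
φR_n = 0.75 × 36 × 3.535 = 95.44 kip.

φR_n ≈ 95.4 kip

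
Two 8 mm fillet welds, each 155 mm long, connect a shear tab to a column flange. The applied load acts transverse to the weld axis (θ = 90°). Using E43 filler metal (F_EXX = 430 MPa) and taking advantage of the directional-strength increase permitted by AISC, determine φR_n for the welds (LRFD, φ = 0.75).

t_e = 0.707 × 8 = 5.656 mm; A_we = 5.656 × 310 = 1753 mm².
Directional factor: 1.0 + 0.5 sin^1.5(90°) = 1.5.
F_nw = 0.6 × 430 × 1.5 = 387 MPa.
φR_n = 0.75 × 387 × 1753 × 10⁻³ = 508.9 kN.

φR_n ≈ 509 kN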